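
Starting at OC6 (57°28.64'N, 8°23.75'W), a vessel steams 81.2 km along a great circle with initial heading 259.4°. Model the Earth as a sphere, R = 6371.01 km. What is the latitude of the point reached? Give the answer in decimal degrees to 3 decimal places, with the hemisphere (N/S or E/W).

OC6: φ = +57.47733°, λ = -8.39583°
δ = d/R = 81.2/6371.01 = 0.012745 rad
φ₂ = arcsin(sin φ₁ cos δ + cos φ₁ sin δ cos θ)
   = arcsin(0.84318·0.99992 + 0.53763·0.01274·-0.18395) = 57.33598°
λ₂ = λ₁ + atan2(sin θ sin δ cos φ₁, cos δ − sin φ₁ sin φ₂) = -9.72586°

57.336°N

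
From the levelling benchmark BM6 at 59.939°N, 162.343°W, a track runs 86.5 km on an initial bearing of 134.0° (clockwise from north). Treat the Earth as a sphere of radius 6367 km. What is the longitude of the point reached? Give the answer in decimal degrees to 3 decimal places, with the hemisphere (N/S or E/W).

161.243°W

δ = d/R = 86.5/6367 = 0.013586 rad
φ₂ = arcsin(sin φ₁ cos δ + cos φ₁ sin δ cos θ)
   = arcsin(0.86549·0.99991 + 0.50092·0.01359·-0.69466) = 59.39363°
λ₂ = λ₁ + atan2(sin θ sin δ cos φ₁, cos δ − sin φ₁ sin φ₂) = -161.24319°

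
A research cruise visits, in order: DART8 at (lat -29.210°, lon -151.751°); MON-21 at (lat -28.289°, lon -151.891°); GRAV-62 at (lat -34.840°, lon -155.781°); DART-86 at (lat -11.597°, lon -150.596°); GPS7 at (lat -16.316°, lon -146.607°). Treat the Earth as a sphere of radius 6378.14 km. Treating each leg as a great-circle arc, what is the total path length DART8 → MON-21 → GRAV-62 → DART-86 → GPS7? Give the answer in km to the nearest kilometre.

4240 km

DART8→MON-21: c = 0.016217 rad, d = 103.43 km
MON-21→GRAV-62: c = 0.128106 rad, d = 817.08 km
GRAV-62→DART-86: c = 0.413924 rad, d = 2640.07 km
DART-86→GPS7: c = 0.106515 rad, d = 679.37 km
Total = 103.43 + 817.08 + 2640.07 + 679.37 = 4239.95 km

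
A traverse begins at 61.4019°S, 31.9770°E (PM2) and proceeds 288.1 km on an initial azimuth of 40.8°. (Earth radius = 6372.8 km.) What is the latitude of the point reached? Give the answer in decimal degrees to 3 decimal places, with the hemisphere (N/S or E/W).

59.398°S

δ = d/R = 288.1/6372.8 = 0.045208 rad
φ₂ = arcsin(sin φ₁ cos δ + cos φ₁ sin δ cos θ)
   = arcsin(-0.87800·0.99898 + 0.47866·0.04519·0.75700) = -59.39826°
λ₂ = λ₁ + atan2(sin θ sin δ cos φ₁, cos δ − sin φ₁ sin φ₂) = 35.30244°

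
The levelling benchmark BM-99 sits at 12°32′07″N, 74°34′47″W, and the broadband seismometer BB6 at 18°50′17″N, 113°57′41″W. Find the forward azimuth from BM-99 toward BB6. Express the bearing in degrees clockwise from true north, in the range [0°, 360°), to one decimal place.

284.6°

BM-99: φ = +12.53528°, λ = -74.57972°
BB6: φ = +18.83806°, λ = -113.96139°
Δλ = -39.3817°
y = sin Δλ · cos φ₂ = -0.600497
x = cos φ₁ sin φ₂ − sin φ₁ cos φ₂ cos Δλ = 0.156425
θ = atan2(y, x) = -75.3994° → 284.6006° (mod 360°)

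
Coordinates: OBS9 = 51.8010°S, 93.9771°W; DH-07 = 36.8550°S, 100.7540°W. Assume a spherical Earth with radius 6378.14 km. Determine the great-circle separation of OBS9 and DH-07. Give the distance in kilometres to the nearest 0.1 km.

Δφ = 14.9460°,  Δλ = -6.7769°
a = sin²(Δφ/2) + cos φ₁ cos φ₂ sin²(Δλ/2) = 0.018644
c = 2·arcsin(√a) = 0.273941 rad = 15.6957°
d = R·c = 6378.14 × 0.273941 = 1747.2 km

1747.2 km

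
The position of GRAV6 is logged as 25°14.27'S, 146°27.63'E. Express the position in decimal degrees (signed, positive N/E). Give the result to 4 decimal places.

-25.2378°, +146.4605°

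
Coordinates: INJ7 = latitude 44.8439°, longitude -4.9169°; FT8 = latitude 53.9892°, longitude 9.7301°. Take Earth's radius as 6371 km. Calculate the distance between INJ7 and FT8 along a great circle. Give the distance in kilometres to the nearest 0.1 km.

1463.2 km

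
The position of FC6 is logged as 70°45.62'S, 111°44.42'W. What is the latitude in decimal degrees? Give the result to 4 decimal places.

70° + 45.62′/60 = 70 + 0.76033 = 70.7603°

70.7603°S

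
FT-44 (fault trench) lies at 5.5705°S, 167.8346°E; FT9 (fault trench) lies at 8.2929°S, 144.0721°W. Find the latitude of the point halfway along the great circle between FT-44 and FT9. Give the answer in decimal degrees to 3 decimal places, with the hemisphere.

Bx = cos φ₂ cos Δλ = 0.660936,  By = cos φ₂ sin Δλ = 0.736451
φₘ = atan2(sin φ₁ + sin φ₂, √((cos φ₁ + Bx)² + By²)) = -7.58310°
λₘ = λ₁ + atan2(By, cos φ₁ + Bx) = -168.19261°

7.583°S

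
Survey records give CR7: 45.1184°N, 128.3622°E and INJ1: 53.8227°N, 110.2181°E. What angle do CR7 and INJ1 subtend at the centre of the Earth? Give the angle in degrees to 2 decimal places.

Δφ = 8.7043°,  Δλ = -18.1441°
a = sin²(Δφ/2) + cos φ₁ cos φ₂ sin²(Δλ/2) = 0.016114
c = 2·arcsin(√a) = 0.254572 rad = 14.5859°

14.59°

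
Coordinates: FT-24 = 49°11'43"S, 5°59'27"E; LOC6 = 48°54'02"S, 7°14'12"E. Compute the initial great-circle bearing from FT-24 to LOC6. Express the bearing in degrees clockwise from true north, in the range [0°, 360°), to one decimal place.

70.6°

FT-24: φ = -49.19528°, λ = +5.99083°
LOC6: φ = -48.90056°, λ = +7.23667°
Δλ = 1.2458°
y = sin Δλ · cos φ₂ = 0.014293
x = cos φ₁ sin φ₂ − sin φ₁ cos φ₂ cos Δλ = 0.005026
θ = atan2(y, x) = 70.6250° → 70.6250° (mod 360°)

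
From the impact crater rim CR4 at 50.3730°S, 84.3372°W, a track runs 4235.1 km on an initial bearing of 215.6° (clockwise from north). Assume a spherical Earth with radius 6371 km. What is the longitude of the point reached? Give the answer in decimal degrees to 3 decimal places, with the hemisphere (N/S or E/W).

156.482°W

δ = d/R = 4235.1/6371 = 0.664747 rad
φ₂ = arcsin(sin φ₁ cos δ + cos φ₁ sin δ cos θ)
   = arcsin(-0.77021·0.78707 + 0.63779·0.61686·-0.81310) = -67.83604°
λ₂ = λ₁ + atan2(sin θ sin δ cos φ₁, cos δ − sin φ₁ sin φ₂) = -156.48231°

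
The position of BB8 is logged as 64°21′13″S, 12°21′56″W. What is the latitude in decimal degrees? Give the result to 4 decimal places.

64° + 21′/60 + 13″/3600 = 64 + 0.35000 + 0.00361 = 64.3536°

64.3536°S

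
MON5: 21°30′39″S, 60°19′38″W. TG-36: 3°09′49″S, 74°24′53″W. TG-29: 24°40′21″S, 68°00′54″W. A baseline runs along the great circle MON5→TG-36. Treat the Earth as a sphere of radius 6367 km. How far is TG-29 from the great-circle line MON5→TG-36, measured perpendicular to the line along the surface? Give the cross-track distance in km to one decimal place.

838.1 km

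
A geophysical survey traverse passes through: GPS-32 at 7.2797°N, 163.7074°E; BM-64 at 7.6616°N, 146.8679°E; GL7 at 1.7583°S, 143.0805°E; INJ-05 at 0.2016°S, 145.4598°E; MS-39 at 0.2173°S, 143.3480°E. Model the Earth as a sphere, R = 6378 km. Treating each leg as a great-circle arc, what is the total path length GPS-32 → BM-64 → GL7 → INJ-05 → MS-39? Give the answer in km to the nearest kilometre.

3540 km

GPS-32→BM-64: c = 0.291468 rad, d = 1858.98 km
BM-64→GL7: c = 0.177139 rad, d = 1129.79 km
GL7→INJ-05: c = 0.049619 rad, d = 316.47 km
INJ-05→MS-39: c = 0.036859 rad, d = 235.08 km
Total = 1858.98 + 1129.79 + 316.47 + 235.08 = 3540.33 km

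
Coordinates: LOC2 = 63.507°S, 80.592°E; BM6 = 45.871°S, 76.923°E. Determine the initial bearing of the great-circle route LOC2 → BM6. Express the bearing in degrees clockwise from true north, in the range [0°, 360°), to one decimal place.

351.6°

Δλ = -3.6690°
y = sin Δλ · cos φ₂ = -0.044556
x = cos φ₁ sin φ₂ − sin φ₁ cos φ₂ cos Δλ = 0.301692
θ = atan2(y, x) = -8.4012° → 351.5988° (mod 360°)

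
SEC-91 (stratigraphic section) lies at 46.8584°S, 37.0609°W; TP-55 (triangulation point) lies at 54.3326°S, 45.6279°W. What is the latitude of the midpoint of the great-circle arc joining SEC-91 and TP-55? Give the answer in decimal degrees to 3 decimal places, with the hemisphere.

50.674°S

Bx = cos φ₂ cos Δλ = 0.576573,  By = cos φ₂ sin Δλ = -0.086859
φₘ = atan2(sin φ₁ + sin φ₂, √((cos φ₁ + Bx)² + By²)) = -50.67359°
λₘ = λ₁ + atan2(By, cos φ₁ + Bx) = -41.00320°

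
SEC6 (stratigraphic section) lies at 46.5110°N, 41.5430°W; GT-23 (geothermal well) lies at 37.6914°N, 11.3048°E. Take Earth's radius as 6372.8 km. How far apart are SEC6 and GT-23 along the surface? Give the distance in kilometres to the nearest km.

4385 km

Δφ = -8.8196°,  Δλ = 52.8478°
a = sin²(Δφ/2) + cos φ₁ cos φ₂ sin²(Δλ/2) = 0.113760
c = 2·arcsin(√a) = 0.688058 rad = 39.4228°
d = R·c = 6372.8 × 0.688058 = 4384.9 km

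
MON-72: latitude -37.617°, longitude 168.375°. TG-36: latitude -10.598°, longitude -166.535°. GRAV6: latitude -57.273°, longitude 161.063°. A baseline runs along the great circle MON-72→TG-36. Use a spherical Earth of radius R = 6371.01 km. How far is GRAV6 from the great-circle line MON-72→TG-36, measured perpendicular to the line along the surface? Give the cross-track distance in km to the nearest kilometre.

δ₁₃ = central angle MON-72→GRAV6 = 0.353270 rad  (haversine)
θ₁₃ = bearing MON-72→GRAV6 = 191.472°,  θ₁₂ = bearing MON-72→TG-36 = 46.346°
dₓₜ = R·arcsin(sin δ₁₃ · sin(θ₁₃ − θ₁₂)) = 6371.01·arcsin(0.34597·sin(145.126°)) = 1268.645 km
|dₓₜ| = 1268.645 km

1269 km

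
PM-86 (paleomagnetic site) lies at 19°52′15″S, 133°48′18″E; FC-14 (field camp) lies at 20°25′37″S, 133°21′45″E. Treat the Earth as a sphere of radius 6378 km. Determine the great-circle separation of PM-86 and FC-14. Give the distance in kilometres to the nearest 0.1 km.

PM-86: φ = -19.87083°, λ = +133.80500°
FC-14: φ = -20.42694°, λ = +133.36250°
Δφ = -0.5561°,  Δλ = -0.4425°
a = sin²(Δφ/2) + cos φ₁ cos φ₂ sin²(Δλ/2) = 0.000037
c = 2·arcsin(√a) = 0.012115 rad = 0.6941°
d = R·c = 6378 × 0.012115 = 77.3 km

77.3 km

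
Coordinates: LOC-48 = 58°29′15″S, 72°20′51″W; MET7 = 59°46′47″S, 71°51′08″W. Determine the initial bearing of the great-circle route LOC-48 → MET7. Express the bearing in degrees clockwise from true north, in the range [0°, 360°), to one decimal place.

LOC-48: φ = -58.48750°, λ = -72.34750°
MET7: φ = -59.77972°, λ = -71.85222°
Δλ = 0.4953°
y = sin Δλ · cos φ₂ = 0.004351
x = cos φ₁ sin φ₂ − sin φ₁ cos φ₂ cos Δλ = -0.022568
θ = atan2(y, x) = 169.0878° → 169.0878° (mod 360°)

169.1°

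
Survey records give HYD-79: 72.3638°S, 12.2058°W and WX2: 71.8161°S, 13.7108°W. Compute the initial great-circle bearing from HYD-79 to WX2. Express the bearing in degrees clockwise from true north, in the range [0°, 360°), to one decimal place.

319.1°

Δλ = -1.5050°
y = sin Δλ · cos φ₂ = -0.008196
x = cos φ₁ sin φ₂ − sin φ₁ cos φ₂ cos Δλ = 0.009456
θ = atan2(y, x) = -40.9166° → 319.0834° (mod 360°)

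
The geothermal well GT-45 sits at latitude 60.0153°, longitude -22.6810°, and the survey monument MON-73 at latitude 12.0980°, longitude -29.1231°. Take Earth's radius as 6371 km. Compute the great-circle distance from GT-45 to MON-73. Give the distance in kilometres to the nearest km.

Δφ = -47.9173°,  Δλ = -6.4421°
a = sin²(Δφ/2) + cos φ₁ cos φ₂ sin²(Δλ/2) = 0.166442
c = 2·arcsin(√a) = 0.840464 rad = 48.1551°
d = R·c = 6371 × 0.840464 = 5354.6 km

5355 km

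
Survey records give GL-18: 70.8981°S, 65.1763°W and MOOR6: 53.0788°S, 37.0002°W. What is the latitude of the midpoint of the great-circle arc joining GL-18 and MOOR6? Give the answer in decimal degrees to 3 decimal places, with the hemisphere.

Bx = cos φ₂ cos Δλ = 0.529532,  By = cos φ₂ sin Δλ = 0.283648
φₘ = atan2(sin φ₁ + sin φ₂, √((cos φ₁ + Bx)² + By²)) = -62.64399°
λₘ = λ₁ + atan2(By, cos φ₁ + Bx) = -46.85853°

62.644°S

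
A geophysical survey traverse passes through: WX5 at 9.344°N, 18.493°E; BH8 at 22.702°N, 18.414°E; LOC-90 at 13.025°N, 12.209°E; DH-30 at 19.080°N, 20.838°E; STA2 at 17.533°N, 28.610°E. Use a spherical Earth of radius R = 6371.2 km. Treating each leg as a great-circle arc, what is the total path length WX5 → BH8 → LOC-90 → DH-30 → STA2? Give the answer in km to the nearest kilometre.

4725 km

WX5→BH8: c = 0.233145 rad, d = 1485.41 km
BH8→LOC-90: c = 0.197779 rad, d = 1260.09 km
LOC-90→DH-30: c = 0.179132 rad, d = 1141.28 km
DH-30→STA2: c = 0.131567 rad, d = 838.24 km
Total = 1485.41 + 1260.09 + 1141.28 + 838.24 = 4725.02 km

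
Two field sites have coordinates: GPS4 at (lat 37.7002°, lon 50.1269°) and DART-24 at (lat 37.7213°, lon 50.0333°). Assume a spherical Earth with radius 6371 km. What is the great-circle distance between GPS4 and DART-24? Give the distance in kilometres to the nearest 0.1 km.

Δφ = 0.0211°,  Δλ = -0.0936°
a = sin²(Δφ/2) + cos φ₁ cos φ₂ sin²(Δλ/2) = 0.000000
c = 2·arcsin(√a) = 0.001344 rad = 0.0770°
d = R·c = 6371 × 0.001344 = 8.6 km

8.6 km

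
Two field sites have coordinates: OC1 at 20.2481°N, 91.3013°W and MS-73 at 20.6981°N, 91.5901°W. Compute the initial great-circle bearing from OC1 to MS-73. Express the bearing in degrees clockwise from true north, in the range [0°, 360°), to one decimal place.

Δλ = -0.2888°
y = sin Δλ · cos φ₂ = -0.004715
x = cos φ₁ sin φ₂ − sin φ₁ cos φ₂ cos Δλ = 0.007858
θ = atan2(y, x) = -30.9656° → 329.0344° (mod 360°)

329.0°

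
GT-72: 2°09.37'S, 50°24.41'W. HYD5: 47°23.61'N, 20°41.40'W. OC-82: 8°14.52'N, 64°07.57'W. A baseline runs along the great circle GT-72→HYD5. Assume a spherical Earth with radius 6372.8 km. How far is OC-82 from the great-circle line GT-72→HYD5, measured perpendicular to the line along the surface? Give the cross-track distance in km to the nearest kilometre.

1857 km

GT-72: φ = -2.15617°, λ = -50.40683°
HYD5: φ = +47.39350°, λ = -20.69000°
OC-82: φ = +8.24200°, λ = -64.12617°
δ₁₃ = central angle GT-72→OC-82 = 0.299917 rad  (haversine)
θ₁₃ = bearing GT-72→OC-82 = 307.396°,  θ₁₂ = bearing GT-72→HYD5 = 23.890°
dₓₜ = R·arcsin(sin δ₁₃ · sin(θ₁₃ − θ₁₂)) = 6372.8·arcsin(0.29544·sin(283.505°)) = -1856.887 km
|dₓₜ| = 1856.887 km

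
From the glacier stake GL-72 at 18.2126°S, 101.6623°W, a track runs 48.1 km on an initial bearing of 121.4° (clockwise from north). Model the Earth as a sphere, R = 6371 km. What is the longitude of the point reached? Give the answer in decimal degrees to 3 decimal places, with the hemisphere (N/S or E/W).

101.273°W

δ = d/R = 48.1/6371 = 0.007550 rad
φ₂ = arcsin(sin φ₁ cos δ + cos φ₁ sin δ cos θ)
   = arcsin(-0.31254·0.99997 + 0.94990·0.00755·-0.52101) = -18.43758°
λ₂ = λ₁ + atan2(sin θ sin δ cos φ₁, cos δ − sin φ₁ sin φ₂) = -101.27310°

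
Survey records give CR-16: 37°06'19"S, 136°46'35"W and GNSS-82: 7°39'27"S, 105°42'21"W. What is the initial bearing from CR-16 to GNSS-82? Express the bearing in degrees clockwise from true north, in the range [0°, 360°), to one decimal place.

51.6°

CR-16: φ = -37.10528°, λ = -136.77639°
GNSS-82: φ = -7.65750°, λ = -105.70583°
Δλ = 31.0706°
y = sin Δλ · cos φ₂ = 0.511491
x = cos φ₁ sin φ₂ − sin φ₁ cos φ₂ cos Δλ = 0.405851
θ = atan2(y, x) = 51.5692° → 51.5692° (mod 360°)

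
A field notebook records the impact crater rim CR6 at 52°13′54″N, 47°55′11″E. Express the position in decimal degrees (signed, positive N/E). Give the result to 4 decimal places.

+52.2317°, +47.9197°

lat: 52.2317° N → +52.2317°
lon: 47.9197° E → +47.9197°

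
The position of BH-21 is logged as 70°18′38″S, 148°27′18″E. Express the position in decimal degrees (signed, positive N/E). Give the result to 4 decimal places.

lat: 70.3106° S → -70.3106°
lon: 148.4550° E → +148.4550°

-70.3106°, +148.4550°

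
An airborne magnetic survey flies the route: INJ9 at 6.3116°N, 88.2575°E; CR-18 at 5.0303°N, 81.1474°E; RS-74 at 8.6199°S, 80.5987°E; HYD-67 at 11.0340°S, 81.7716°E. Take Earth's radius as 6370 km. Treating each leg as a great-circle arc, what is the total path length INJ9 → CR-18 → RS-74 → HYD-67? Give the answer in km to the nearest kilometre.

2616 km

INJ9→CR-18: c = 0.125493 rad, d = 799.39 km
CR-18→RS-74: c = 0.238432 rad, d = 1518.81 km
RS-74→HYD-67: c = 0.046713 rad, d = 297.56 km
Total = 799.39 + 1518.81 + 297.56 = 2615.76 km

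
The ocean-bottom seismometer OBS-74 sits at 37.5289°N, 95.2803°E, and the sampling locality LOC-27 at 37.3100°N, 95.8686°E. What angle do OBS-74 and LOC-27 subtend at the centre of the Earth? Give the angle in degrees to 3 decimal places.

0.516°

Δφ = -0.2189°,  Δλ = 0.5883°
a = sin²(Δφ/2) + cos φ₁ cos φ₂ sin²(Δλ/2) = 0.000020
c = 2·arcsin(√a) = 0.009005 rad = 0.5160°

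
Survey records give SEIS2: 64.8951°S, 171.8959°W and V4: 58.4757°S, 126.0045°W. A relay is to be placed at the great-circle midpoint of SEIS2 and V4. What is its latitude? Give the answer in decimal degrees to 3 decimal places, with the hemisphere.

63.590°S

Bx = cos φ₂ cos Δλ = 0.363921,  By = cos φ₂ sin Δλ = 0.375425
φₘ = atan2(sin φ₁ + sin φ₂, √((cos φ₁ + Bx)² + By²)) = -63.58990°
λₘ = λ₁ + atan2(By, cos φ₁ + Bx) = -146.42708°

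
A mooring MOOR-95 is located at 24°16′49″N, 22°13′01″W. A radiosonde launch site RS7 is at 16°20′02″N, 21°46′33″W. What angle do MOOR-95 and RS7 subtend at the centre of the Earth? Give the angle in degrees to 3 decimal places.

7.957°

MOOR-95: φ = +24.28028°, λ = -22.21694°
RS7: φ = +16.33389°, λ = -21.77583°
Δφ = -7.9464°,  Δλ = 0.4411°
a = sin²(Δφ/2) + cos φ₁ cos φ₂ sin²(Δλ/2) = 0.004814
c = 2·arcsin(√a) = 0.138878 rad = 7.9571°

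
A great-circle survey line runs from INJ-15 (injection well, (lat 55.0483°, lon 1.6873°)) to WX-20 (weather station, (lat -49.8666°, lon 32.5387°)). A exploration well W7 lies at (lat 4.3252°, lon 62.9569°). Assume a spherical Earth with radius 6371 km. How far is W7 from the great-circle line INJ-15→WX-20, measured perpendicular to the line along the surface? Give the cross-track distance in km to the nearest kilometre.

δ₁₃ = central angle INJ-15→W7 = 1.227694 rad  (haversine)
θ₁₃ = bearing INJ-15→W7 = 111.796°,  θ₁₂ = bearing INJ-15→WX-20 = 159.658°
dₓₜ = R·arcsin(sin δ₁₃ · sin(θ₁₃ − θ₁₂)) = 6371·arcsin(0.94172·sin(-47.862°)) = -4924.981 km
|dₓₜ| = 4924.981 km

4925 km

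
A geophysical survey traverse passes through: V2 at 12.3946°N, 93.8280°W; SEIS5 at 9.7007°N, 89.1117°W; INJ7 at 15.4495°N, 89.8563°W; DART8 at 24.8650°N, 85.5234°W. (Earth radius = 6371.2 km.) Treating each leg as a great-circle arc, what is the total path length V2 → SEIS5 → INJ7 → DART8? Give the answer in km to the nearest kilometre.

V2→SEIS5: c = 0.093467 rad, d = 595.50 km
SEIS5→INJ7: c = 0.101133 rad, d = 644.34 km
INJ7→DART8: c = 0.178965 rad, d = 1140.22 km
Total = 595.50 + 644.34 + 1140.22 = 2380.06 km

2380 km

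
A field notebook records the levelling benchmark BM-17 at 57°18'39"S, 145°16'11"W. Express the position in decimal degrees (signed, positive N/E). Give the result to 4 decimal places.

-57.3108°, -145.2697°

lat: 57.3108° S → -57.3108°
lon: 145.2697° W → -145.2697°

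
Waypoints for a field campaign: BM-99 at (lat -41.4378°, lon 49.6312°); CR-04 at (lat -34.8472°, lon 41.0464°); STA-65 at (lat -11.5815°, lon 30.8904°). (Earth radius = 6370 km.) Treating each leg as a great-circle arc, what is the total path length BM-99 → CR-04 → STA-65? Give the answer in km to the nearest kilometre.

BM-99→CR-04: c = 0.164512 rad, d = 1047.94 km
CR-04→STA-65: c = 0.436857 rad, d = 2782.78 km
Total = 1047.94 + 2782.78 = 3830.72 km

3831 km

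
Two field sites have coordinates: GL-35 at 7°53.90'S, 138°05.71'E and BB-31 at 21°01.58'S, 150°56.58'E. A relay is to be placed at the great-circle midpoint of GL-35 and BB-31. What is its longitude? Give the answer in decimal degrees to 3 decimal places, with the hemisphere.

144.328°E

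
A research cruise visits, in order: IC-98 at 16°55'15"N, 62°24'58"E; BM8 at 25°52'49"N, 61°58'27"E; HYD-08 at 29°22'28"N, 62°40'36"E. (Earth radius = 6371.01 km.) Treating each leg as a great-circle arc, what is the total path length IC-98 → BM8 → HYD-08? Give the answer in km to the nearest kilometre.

1392 km

IC-98: φ = +16.92083°, λ = +62.41611°
BM8: φ = +25.88028°, λ = +61.97417°
HYD-08: φ = +29.37444°, λ = +62.67667°
IC-98→BM8: c = 0.156536 rad, d = 997.29 km
BM8→HYD-08: c = 0.061944 rad, d = 394.65 km
Total = 997.29 + 394.65 = 1391.94 km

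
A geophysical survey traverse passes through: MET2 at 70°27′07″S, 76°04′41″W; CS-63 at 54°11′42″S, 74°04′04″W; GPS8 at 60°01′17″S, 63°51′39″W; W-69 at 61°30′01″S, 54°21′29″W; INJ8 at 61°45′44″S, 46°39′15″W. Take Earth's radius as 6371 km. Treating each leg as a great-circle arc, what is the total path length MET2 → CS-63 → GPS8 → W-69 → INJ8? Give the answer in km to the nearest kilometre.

MET2: φ = -70.45194°, λ = -76.07806°
CS-63: φ = -54.19500°, λ = -74.06778°
GPS8: φ = -60.02139°, λ = -63.86083°
W-69: φ = -61.50028°, λ = -54.35806°
INJ8: φ = -61.76222°, λ = -46.65417°
MET2→CS-63: c = 0.284167 rad, d = 1810.43 km
CS-63→GPS8: c = 0.140059 rad, d = 892.32 km
GPS8→W-69: c = 0.084935 rad, d = 541.12 km
W-69→INJ8: c = 0.064013 rad, d = 407.82 km
Total = 1810.43 + 892.32 + 541.12 + 407.82 = 3651.69 km

3652 km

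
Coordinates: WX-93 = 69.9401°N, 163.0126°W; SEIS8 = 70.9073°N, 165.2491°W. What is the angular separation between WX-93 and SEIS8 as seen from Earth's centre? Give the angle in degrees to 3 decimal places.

1.223°

Δφ = 0.9672°,  Δλ = -2.2365°
a = sin²(Δφ/2) + cos φ₁ cos φ₂ sin²(Δλ/2) = 0.000114
c = 2·arcsin(√a) = 0.021352 rad = 1.2234°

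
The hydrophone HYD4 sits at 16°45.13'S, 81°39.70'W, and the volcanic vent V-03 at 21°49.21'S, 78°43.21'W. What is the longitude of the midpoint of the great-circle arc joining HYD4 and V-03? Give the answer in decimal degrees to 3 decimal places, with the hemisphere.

HYD4: φ = -16.75217°, λ = -81.66167°
V-03: φ = -21.82017°, λ = -78.72017°
Bx = cos φ₂ cos Δλ = 0.927132,  By = cos φ₂ sin Δλ = 0.047640
φₘ = atan2(sin φ₁ + sin φ₂, √((cos φ₁ + Bx)² + By²)) = -19.29205°
λₘ = λ₁ + atan2(By, cos φ₁ + Bx) = -80.21370°

80.214°W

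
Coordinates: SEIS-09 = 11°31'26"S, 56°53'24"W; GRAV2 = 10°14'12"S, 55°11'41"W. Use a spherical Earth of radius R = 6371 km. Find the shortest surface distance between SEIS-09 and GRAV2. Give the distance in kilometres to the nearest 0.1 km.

234.0 km

SEIS-09: φ = -11.52389°, λ = -56.89000°
GRAV2: φ = -10.23667°, λ = -55.19472°
Δφ = 1.2872°,  Δλ = 1.6953°
a = sin²(Δφ/2) + cos φ₁ cos φ₂ sin²(Δλ/2) = 0.000337
c = 2·arcsin(√a) = 0.036728 rad = 2.1044°
d = R·c = 6371 × 0.036728 = 234.0 km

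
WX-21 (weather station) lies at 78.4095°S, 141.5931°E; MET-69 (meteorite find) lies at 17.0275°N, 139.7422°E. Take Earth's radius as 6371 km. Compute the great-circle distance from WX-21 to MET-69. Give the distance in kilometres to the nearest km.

10613 km

Δφ = 95.4370°,  Δλ = -1.8509°
a = sin²(Δφ/2) + cos φ₁ cos φ₂ sin²(Δλ/2) = 0.547426
c = 2·arcsin(√a) = 1.665791 rad = 95.4428°
d = R·c = 6371 × 1.665791 = 10612.8 km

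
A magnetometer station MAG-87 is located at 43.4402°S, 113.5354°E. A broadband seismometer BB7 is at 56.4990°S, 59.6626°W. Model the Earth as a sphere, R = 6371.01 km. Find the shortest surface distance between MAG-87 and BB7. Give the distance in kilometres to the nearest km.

8884 km

Δφ = -13.0588°,  Δλ = -173.1980°
a = sin²(Δφ/2) + cos φ₁ cos φ₂ sin²(Δλ/2) = 0.412288
c = 2·arcsin(√a) = 1.394460 rad = 79.8967°
d = R·c = 6371.01 × 1.394460 = 8884.1 km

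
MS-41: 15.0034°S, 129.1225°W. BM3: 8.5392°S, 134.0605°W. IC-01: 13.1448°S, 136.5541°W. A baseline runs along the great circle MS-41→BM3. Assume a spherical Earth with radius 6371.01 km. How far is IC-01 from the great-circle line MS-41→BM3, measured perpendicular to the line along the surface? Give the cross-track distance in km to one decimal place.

521.6 km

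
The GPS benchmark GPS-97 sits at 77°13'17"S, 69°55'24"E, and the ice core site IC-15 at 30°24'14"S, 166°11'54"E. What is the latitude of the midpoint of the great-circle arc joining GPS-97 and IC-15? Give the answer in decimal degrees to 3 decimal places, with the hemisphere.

GPS-97: φ = -77.22139°, λ = +69.92333°
IC-15: φ = -30.40389°, λ = +166.19833°
Bx = cos φ₂ cos Δλ = -0.094270,  By = cos φ₂ sin Δλ = 0.857312
φₘ = atan2(sin φ₁ + sin φ₂, √((cos φ₁ + Bx)² + By²)) = -59.67005°
λₘ = λ₁ + atan2(By, cos φ₁ + Bx) = 151.50253°

59.670°S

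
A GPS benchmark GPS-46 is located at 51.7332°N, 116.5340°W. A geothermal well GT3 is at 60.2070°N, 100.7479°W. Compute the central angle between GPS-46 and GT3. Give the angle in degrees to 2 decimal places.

Δφ = 8.4738°,  Δλ = 15.7861°
a = sin²(Δφ/2) + cos φ₁ cos φ₂ sin²(Δλ/2) = 0.011261
c = 2·arcsin(√a) = 0.212639 rad = 12.1833°

12.18°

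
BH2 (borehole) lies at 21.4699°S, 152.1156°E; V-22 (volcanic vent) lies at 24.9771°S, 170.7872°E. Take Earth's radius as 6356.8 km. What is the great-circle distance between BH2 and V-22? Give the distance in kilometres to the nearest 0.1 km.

1941.3 km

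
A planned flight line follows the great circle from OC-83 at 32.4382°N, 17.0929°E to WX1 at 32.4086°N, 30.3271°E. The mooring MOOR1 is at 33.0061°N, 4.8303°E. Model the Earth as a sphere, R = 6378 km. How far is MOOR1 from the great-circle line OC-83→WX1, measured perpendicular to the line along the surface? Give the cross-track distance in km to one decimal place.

196.0 km

δ₁₃ = central angle OC-83→MOOR1 = 0.180228 rad  (haversine)
θ₁₃ = bearing OC-83→MOOR1 = 276.462°,  θ₁₂ = bearing OC-83→WX1 = 86.592°
dₓₜ = R·arcsin(sin δ₁₃ · sin(θ₁₃ − θ₁₂)) = 6378·arcsin(0.17925·sin(189.870°)) = -196.009 km
|dₓₜ| = 196.009 km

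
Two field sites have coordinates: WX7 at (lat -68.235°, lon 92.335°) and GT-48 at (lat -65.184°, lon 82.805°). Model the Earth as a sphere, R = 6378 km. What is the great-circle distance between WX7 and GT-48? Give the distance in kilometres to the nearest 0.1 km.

Δφ = 3.0510°,  Δλ = -9.5300°
a = sin²(Δφ/2) + cos φ₁ cos φ₂ sin²(Δλ/2) = 0.001783
c = 2·arcsin(√a) = 0.084467 rad = 4.8396°
d = R·c = 6378 × 0.084467 = 538.7 km

538.7 km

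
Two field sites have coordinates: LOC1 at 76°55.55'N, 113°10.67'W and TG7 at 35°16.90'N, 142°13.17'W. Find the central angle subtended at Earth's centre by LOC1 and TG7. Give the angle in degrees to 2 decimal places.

LOC1: φ = +76.92583°, λ = -113.17783°
TG7: φ = +35.28167°, λ = -142.21950°
Δφ = -41.6442°,  Δλ = -29.0417°
a = sin²(Δφ/2) + cos φ₁ cos φ₂ sin²(Δλ/2) = 0.137966
c = 2·arcsin(√a) = 0.761114 rad = 43.6086°

43.61°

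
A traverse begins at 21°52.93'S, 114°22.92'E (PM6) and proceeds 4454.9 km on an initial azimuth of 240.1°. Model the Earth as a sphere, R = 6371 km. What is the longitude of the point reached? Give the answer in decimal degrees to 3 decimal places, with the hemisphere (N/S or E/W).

PM6: φ = -21.88217°, λ = +114.38200°
δ = d/R = 4454.9/6371 = 0.699247 rad
φ₂ = arcsin(sin φ₁ cos δ + cos φ₁ sin δ cos θ)
   = arcsin(-0.37270·0.76533 + 0.92795·0.64364·-0.49849) = -35.65955°
λ₂ = λ₁ + atan2(sin θ sin δ cos φ₁, cos δ − sin φ₁ sin φ₂) = 71.00964°

71.010°E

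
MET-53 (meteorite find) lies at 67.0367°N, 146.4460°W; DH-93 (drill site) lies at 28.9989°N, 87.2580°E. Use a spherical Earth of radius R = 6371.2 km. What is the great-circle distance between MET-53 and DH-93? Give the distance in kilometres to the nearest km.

8435 km

Δφ = -38.0378°,  Δλ = -126.2960°
a = sin²(Δφ/2) + cos φ₁ cos φ₂ sin²(Δλ/2) = 0.377809
c = 2·arcsin(√a) = 1.323913 rad = 75.8547°
d = R·c = 6371.2 × 1.323913 = 8434.9 km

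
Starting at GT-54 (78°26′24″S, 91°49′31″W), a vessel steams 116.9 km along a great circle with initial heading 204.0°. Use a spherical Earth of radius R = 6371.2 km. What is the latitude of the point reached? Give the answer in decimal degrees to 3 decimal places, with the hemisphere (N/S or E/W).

GT-54: φ = -78.44000°, λ = -91.82528°
δ = d/R = 116.9/6371.2 = 0.018348 rad
φ₂ = arcsin(sin φ₁ cos δ + cos φ₁ sin δ cos θ)
   = arcsin(-0.97972·0.99983 + 0.20039·0.01835·-0.91355) = -79.39188°
λ₂ = λ₁ + atan2(sin θ sin δ cos φ₁, cos δ − sin φ₁ sin φ₂) = -94.14851°

79.392°S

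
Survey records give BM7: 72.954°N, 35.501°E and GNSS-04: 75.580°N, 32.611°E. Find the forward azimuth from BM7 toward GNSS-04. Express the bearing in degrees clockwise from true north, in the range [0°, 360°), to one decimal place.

Δλ = -2.8900°
y = sin Δλ · cos φ₂ = -0.012556
x = cos φ₁ sin φ₂ − sin φ₁ cos φ₂ cos Δλ = 0.046119
θ = atan2(y, x) = -15.2293° → 344.7707° (mod 360°)

344.8°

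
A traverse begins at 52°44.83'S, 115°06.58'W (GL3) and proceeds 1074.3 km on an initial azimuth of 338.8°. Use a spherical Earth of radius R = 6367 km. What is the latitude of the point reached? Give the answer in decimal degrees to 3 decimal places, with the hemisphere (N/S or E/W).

43.622°S

GL3: φ = -52.74717°, λ = -115.10967°
δ = d/R = 1074.3/6367 = 0.168729 rad
φ₂ = arcsin(sin φ₁ cos δ + cos φ₁ sin δ cos θ)
   = arcsin(-0.79597·0.98580 + 0.60533·0.16793·0.93232) = -43.62175°
λ₂ = λ₁ + atan2(sin θ sin δ cos φ₁, cos δ − sin φ₁ sin φ₂) = -119.92177°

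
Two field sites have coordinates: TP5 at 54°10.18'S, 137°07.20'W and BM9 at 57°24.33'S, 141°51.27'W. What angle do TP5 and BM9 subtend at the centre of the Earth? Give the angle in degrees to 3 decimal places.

TP5: φ = -54.16967°, λ = -137.12000°
BM9: φ = -57.40550°, λ = -141.85450°
Δφ = -3.2358°,  Δλ = -4.7345°
a = sin²(Δφ/2) + cos φ₁ cos φ₂ sin²(Δλ/2) = 0.001335
c = 2·arcsin(√a) = 0.073096 rad = 4.1881°

4.188°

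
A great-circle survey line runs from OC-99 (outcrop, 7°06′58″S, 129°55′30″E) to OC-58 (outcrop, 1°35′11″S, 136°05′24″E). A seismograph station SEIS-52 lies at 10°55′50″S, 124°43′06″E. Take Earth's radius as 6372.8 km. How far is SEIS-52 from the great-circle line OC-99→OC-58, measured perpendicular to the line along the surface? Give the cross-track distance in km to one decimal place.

OC-99: φ = -7.11611°, λ = +129.92500°
OC-58: φ = -1.58639°, λ = +136.09000°
SEIS-52: φ = -10.93056°, λ = +124.71833°
δ₁₃ = central angle OC-99→SEIS-52 = 0.111730 rad  (haversine)
θ₁₃ = bearing OC-99→SEIS-52 = 233.048°,  θ₁₂ = bearing OC-99→OC-58 = 48.300°
dₓₜ = R·arcsin(sin δ₁₃ · sin(θ₁₃ − θ₁₂)) = 6372.8·arcsin(0.11150·sin(184.748°)) = -58.810 km
|dₓₜ| = 58.810 km

58.8 km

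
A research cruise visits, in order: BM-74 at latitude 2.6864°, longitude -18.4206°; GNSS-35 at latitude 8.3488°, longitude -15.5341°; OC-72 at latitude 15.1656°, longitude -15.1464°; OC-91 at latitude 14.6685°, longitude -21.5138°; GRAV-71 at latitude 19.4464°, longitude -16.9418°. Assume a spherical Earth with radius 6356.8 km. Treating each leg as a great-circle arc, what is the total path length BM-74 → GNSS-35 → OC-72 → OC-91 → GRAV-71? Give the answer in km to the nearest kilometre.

2865 km

BM-74→GNSS-35: c = 0.110812 rad, d = 704.41 km
GNSS-35→OC-72: c = 0.119160 rad, d = 757.47 km
OC-72→OC-91: c = 0.107733 rad, d = 684.84 km
OC-91→GRAV-71: c = 0.113000 rad, d = 718.32 km
Total = 704.41 + 757.47 + 684.84 + 718.32 = 2865.04 km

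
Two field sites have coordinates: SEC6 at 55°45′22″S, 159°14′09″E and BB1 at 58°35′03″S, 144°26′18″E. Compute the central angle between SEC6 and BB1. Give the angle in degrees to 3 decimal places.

8.485°

SEC6: φ = -55.75611°, λ = +159.23583°
BB1: φ = -58.58417°, λ = +144.43833°
Δφ = -2.8281°,  Δλ = -14.7975°
a = sin²(Δφ/2) + cos φ₁ cos φ₂ sin²(Δλ/2) = 0.005473
c = 2·arcsin(√a) = 0.148093 rad = 8.4851°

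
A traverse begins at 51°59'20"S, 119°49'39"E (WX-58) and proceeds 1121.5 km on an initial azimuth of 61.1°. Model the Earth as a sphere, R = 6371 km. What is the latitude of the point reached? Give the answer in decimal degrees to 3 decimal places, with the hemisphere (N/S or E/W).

WX-58: φ = -51.98889°, λ = +119.82750°
δ = d/R = 1121.5/6371 = 0.176032 rad
φ₂ = arcsin(sin φ₁ cos δ + cos φ₁ sin δ cos θ)
   = arcsin(-0.78789·0.98455 + 0.61581·0.17512·0.48328) = -46.35221°
λ₂ = λ₁ + atan2(sin θ sin δ cos φ₁, cos δ − sin φ₁ sin φ₂) = 132.66131°

46.352°S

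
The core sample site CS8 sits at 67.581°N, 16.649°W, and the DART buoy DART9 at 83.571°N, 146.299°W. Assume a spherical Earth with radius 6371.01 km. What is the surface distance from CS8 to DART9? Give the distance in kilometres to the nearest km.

Δφ = 15.9900°,  Δλ = -129.6500°
a = sin²(Δφ/2) + cos φ₁ cos φ₂ sin²(Δλ/2) = 0.054321
c = 2·arcsin(√a) = 0.470466 rad = 26.9557°
d = R·c = 6371.01 × 0.470466 = 2997.3 km

2997 km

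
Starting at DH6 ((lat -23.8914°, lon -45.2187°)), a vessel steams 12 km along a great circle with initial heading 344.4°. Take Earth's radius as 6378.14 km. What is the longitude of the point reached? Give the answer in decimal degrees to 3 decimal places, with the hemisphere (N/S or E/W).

δ = d/R = 12/6378.14 = 0.001881 rad
φ₂ = arcsin(sin φ₁ cos δ + cos φ₁ sin δ cos θ)
   = arcsin(-0.40500·1.00000 + 0.91431·0.00188·0.96316) = -23.78757°
λ₂ = λ₁ + atan2(sin θ sin δ cos φ₁, cos δ − sin φ₁ sin φ₂) = -45.25038°

45.250°W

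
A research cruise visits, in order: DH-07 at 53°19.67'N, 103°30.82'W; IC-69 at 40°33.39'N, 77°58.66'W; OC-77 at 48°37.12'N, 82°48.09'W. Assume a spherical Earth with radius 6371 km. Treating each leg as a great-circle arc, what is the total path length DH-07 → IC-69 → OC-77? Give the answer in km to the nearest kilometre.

DH-07: φ = +53.32783°, λ = -103.51367°
IC-69: φ = +40.55650°, λ = -77.97767°
OC-77: φ = +48.61867°, λ = -82.80150°
DH-07→IC-69: c = 0.373833 rad, d = 2381.69 km
IC-69→OC-77: c = 0.152874 rad, d = 973.96 km
Total = 2381.69 + 973.96 = 3355.65 km

3356 km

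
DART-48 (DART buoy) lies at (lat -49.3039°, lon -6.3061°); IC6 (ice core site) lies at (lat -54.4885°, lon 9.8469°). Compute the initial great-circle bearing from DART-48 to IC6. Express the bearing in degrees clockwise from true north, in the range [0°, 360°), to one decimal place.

Δλ = 16.1530°
y = sin Δλ · cos φ₂ = 0.161599
x = cos φ₁ sin φ₂ − sin φ₁ cos φ₂ cos Δλ = -0.107751
θ = atan2(y, x) = 123.6946° → 123.6946° (mod 360°)

123.7°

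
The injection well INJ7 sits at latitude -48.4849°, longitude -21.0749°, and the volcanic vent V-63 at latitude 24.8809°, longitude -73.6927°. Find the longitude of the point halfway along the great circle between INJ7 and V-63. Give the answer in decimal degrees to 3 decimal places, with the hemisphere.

51.784°W

Bx = cos φ₂ cos Δλ = 0.550778,  By = cos φ₂ sin Δλ = -0.720852
φₘ = atan2(sin φ₁ + sin φ₂, √((cos φ₁ + Bx)² + By²)) = -13.08353°
λₘ = λ₁ + atan2(By, cos φ₁ + Bx) = -51.78437°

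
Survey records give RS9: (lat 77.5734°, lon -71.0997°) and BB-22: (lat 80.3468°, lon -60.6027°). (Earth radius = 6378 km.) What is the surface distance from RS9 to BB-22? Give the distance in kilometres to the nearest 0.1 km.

380.1 km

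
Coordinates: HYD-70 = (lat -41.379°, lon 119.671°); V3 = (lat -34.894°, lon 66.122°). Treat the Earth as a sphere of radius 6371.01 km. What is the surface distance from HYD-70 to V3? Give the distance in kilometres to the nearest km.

4664 km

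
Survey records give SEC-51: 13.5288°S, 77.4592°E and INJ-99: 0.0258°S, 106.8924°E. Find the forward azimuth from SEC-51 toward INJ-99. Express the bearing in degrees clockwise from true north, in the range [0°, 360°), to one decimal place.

67.5°

Δλ = 29.4332°
y = sin Δλ · cos φ₂ = 0.491408
x = cos φ₁ sin φ₂ − sin φ₁ cos φ₂ cos Δλ = 0.203302
θ = atan2(y, x) = 67.5245° → 67.5245° (mod 360°)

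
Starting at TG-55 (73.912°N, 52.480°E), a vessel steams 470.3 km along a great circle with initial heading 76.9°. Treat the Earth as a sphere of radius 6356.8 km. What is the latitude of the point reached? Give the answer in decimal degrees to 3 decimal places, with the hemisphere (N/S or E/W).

δ = d/R = 470.3/6356.8 = 0.073984 rad
φ₂ = arcsin(sin φ₁ cos δ + cos φ₁ sin δ cos θ)
   = arcsin(0.96084·0.99726 + 0.27711·0.07392·0.22665) = 74.33383°
λ₂ = λ₁ + atan2(sin θ sin δ cos φ₁, cos δ − sin φ₁ sin φ₂) = 67.94252°

74.334°N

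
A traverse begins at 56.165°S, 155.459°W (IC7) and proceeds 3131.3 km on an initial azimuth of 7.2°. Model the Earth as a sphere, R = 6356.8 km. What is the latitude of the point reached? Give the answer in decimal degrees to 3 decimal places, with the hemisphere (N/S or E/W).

28.076°S

δ = d/R = 3131.3/6356.8 = 0.492591 rad
φ₂ = arcsin(sin φ₁ cos δ + cos φ₁ sin δ cos θ)
   = arcsin(-0.83064·0.88111 + 0.55680·0.47291·0.99211) = -28.07638°
λ₂ = λ₁ + atan2(sin θ sin δ cos φ₁, cos δ − sin φ₁ sin φ₂) = -151.60716°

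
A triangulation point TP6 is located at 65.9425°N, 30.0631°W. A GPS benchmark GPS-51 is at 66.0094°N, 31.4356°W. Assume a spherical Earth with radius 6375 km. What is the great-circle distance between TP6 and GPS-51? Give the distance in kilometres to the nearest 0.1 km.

62.6 km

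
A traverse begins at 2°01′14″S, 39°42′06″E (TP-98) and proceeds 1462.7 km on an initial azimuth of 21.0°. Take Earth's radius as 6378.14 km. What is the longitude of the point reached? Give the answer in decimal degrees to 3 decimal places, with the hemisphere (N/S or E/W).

TP-98: φ = -2.02056°, λ = +39.70167°
δ = d/R = 1462.7/6378.14 = 0.229330 rad
φ₂ = arcsin(sin φ₁ cos δ + cos φ₁ sin δ cos θ)
   = arcsin(-0.03526·0.97382 + 0.99938·0.22733·0.93358) = 10.23929°
λ₂ = λ₁ + atan2(sin θ sin δ cos φ₁, cos δ − sin φ₁ sin φ₂) = 44.45031°

44.450°E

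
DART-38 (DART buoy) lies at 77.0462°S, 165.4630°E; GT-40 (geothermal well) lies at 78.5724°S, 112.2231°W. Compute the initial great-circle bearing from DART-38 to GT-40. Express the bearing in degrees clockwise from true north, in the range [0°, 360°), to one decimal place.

Δλ = 82.3139°
y = sin Δλ · cos φ₂ = 0.196349
x = cos φ₁ sin φ₂ − sin φ₁ cos φ₂ cos Δλ = -0.193897
θ = atan2(y, x) = 134.6399° → 134.6399° (mod 360°)

134.6°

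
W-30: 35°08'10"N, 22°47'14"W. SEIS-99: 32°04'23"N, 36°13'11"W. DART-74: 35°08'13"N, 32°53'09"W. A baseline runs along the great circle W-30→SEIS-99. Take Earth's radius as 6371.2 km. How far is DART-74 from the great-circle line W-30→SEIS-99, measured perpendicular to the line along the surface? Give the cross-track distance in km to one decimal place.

228.0 km

W-30: φ = +35.13611°, λ = -22.78722°
SEIS-99: φ = +32.07306°, λ = -36.21972°
DART-74: φ = +35.13694°, λ = -32.88583°
δ₁₃ = central angle W-30→DART-74 = 0.144076 rad  (haversine)
θ₁₃ = bearing W-30→DART-74 = 272.917°,  θ₁₂ = bearing W-30→SEIS-99 = 258.487°
dₓₜ = R·arcsin(sin δ₁₃ · sin(θ₁₃ − θ₁₂)) = 6371.2·arcsin(0.14358·sin(14.430°)) = 227.998 km
|dₓₜ| = 227.998 km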